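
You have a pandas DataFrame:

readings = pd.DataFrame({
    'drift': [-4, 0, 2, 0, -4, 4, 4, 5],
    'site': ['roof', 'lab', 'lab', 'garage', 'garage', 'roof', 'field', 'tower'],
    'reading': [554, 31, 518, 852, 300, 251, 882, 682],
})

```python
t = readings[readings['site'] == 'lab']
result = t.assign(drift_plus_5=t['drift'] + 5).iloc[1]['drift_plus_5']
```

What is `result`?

7

filter rows where site == 'lab':
   drift site  reading
1      0  lab       31
2      2  lab      518
add column drift_plus_5 = t['drift'] + 5:
   drift site  reading  drift_plus_5
1      0  lab       31             5
2      2  lab      518             7
The value at position 1, column 'drift_plus_5' is 7.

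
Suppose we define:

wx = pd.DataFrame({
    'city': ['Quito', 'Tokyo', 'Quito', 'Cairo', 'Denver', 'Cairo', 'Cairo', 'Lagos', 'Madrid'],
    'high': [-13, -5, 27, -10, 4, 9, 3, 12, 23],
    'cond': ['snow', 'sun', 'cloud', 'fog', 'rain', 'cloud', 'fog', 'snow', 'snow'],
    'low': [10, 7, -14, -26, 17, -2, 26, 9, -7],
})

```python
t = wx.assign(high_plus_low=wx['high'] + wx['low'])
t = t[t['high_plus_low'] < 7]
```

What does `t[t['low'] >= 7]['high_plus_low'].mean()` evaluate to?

-0.5

add column high_plus_low = wx['high'] + wx['low']:
     city  high   cond  low  high_plus_low
0   Quito   -13   snow   10             -3
1   Tokyo    -5    sun    7              2
2   Quito    27  cloud  -14             13
3   Cairo   -10    fog  -26            -36
4  Denver     4   rain   17             21
5   Cairo     9  cloud   -2              7
6   Cairo     3    fog   26             29
7   Lagos    12   snow    9             21
8  Madrid    23   snow   -7             16
filter rows where high_plus_low < 7:
    city  high  cond  low  high_plus_low
0  Quito   -13  snow   10             -3
1  Tokyo    -5   sun    7              2
3  Cairo   -10   fog  -26            -36
filter rows where low >= 7:
    city  high  cond  low  high_plus_low
0  Quito   -13  snow   10             -3
1  Tokyo    -5   sun    7              2
So mean() = -0.5.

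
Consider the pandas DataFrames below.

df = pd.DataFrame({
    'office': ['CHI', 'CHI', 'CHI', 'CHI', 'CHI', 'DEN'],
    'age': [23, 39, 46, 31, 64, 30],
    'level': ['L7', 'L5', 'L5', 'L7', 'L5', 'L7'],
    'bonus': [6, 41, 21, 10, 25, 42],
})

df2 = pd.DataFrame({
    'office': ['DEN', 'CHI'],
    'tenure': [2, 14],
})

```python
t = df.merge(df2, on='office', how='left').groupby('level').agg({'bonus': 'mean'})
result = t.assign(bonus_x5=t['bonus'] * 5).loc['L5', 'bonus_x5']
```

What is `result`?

145.0

merge on 'office' (how='left') → 6 rows:
  office  age level  bonus  tenure
0    CHI   23    L7      6      14
1    CHI   39    L5     41      14
2    CHI   46    L5     21      14
3    CHI   31    L7     10      14
4    CHI   64    L5     25      14
5    DEN   30    L7     42       2
group by level, mean of bonus:
           bonus
level           
L5     29.000000
L7     19.333333
add column bonus_x5 = t['bonus'] * 5:
           bonus    bonus_x5
level                       
L5     29.000000  145.000000
L7     19.333333   96.666667
Hence 145.0.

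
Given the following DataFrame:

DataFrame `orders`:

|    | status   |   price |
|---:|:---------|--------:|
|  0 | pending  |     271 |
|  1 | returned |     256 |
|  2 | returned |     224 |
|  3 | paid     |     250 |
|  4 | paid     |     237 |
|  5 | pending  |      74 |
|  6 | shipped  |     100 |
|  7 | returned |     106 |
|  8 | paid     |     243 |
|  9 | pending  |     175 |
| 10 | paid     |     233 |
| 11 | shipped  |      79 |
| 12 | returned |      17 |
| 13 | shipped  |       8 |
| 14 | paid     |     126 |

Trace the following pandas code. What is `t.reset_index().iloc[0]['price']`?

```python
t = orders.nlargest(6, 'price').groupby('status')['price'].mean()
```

240.75

take 6 rows with largest price:
      status  price
0    pending    271
1   returned    256
3       paid    250
8       paid    243
4       paid    237
10      paid    233
group by status, mean of price:
status
paid        240.75
pending     271.00
returned    256.00
Name: price, dtype: float64
reset_index():
     status   price
0      paid  240.75
1   pending  271.00
2  returned  256.00
The value at position 0, column 'price' is 240.75.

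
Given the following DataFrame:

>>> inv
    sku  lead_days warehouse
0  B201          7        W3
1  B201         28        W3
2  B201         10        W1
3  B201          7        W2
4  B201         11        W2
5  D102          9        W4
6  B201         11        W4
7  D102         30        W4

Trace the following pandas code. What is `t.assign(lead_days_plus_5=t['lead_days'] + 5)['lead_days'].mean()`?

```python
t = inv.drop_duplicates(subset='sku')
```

8.0

drop duplicate sku (keep=first):
    sku  lead_days warehouse
0  B201          7        W3
5  D102          9        W4
add column lead_days_plus_5 = t['lead_days'] + 5:
    sku  lead_days warehouse  lead_days_plus_5
0  B201          7        W3                12
5  D102          9        W4                14
Reading off the mean of column 'lead_days', we get 8.0.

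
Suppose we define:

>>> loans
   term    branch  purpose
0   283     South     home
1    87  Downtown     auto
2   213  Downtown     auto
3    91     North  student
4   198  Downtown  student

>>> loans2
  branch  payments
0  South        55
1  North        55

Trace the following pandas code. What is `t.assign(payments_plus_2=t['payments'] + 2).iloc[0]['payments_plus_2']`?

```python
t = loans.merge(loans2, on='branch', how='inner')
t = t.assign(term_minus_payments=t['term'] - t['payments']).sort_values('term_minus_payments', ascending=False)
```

57

merge on 'branch' (how='inner') → 2 rows:
   term branch  purpose  payments
0   283  South     home        55
1    91  North  student        55
add column term_minus_payments = t['term'] - t['payments']:
   term branch  purpose  payments  term_minus_payments
0   283  South     home        55                  228
1    91  North  student        55                   36
sort by term_minus_payments descending:
   term branch  purpose  payments  term_minus_payments
0   283  South     home        55                  228
1    91  North  student        55                   36
add column payments_plus_2 = t['payments'] + 2:
   term branch  purpose  payments  term_minus_payments  payments_plus_2
0   283  South     home        55                  228               57
1    91  North  student        55                   36               57
The value at position 0, column 'payments_plus_2' is 57.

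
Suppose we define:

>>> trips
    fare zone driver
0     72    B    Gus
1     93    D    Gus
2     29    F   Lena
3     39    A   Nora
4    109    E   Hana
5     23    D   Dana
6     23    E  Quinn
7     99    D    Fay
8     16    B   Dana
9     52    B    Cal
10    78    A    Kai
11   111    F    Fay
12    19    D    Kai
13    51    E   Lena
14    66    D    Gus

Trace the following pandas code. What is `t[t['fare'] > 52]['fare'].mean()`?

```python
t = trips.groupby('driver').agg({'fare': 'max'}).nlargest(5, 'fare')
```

group by driver, max of fare:
        fare
driver      
Cal       52
Dana      23
Fay      111
Gus       93
Hana     109
Kai       78
Lena      51
Nora      39
Quinn     23
take 5 rows with largest fare:
        fare
driver      
Fay      111
Hana     109
Gus       93
Kai       78
Cal       52
filter rows where fare > 52:
        fare
driver      
Fay      111
Hana     109
Gus       93
Kai       78

97.75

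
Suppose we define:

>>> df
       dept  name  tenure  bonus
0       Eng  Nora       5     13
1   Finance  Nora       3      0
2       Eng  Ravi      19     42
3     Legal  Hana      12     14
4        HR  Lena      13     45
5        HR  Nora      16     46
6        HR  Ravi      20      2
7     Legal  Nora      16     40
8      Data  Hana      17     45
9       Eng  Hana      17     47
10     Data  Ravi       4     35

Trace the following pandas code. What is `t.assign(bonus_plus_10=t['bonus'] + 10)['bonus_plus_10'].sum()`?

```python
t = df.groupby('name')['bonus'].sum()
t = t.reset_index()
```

group by name, sum of bonus:
name
Hana    106
Lena     45
Nora     99
Ravi     79
Name: bonus, dtype: int64
reset_index():
   name  bonus
0  Hana    106
1  Lena     45
2  Nora     99
3  Ravi     79
add column bonus_plus_10 = t['bonus'] + 10:
   name  bonus  bonus_plus_10
0  Hana    106            116
1  Lena     45             55
2  Nora     99            109
3  Ravi     79             89

369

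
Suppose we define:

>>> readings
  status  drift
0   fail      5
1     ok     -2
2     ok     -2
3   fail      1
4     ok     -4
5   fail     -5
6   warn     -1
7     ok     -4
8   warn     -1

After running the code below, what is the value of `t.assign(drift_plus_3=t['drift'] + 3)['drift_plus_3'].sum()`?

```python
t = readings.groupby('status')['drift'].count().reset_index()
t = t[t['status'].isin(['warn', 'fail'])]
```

group by status, count of drift:
status
fail    3
ok      4
warn    2
Name: drift, dtype: int64
reset_index():
  status  drift
0   fail      3
1     ok      4
2   warn      2
filter rows where status in ['warn', 'fail']:
  status  drift
0   fail      3
2   warn      2
add column drift_plus_3 = t['drift'] + 3:
  status  drift  drift_plus_3
0   fail      3             6
2   warn      2             5

11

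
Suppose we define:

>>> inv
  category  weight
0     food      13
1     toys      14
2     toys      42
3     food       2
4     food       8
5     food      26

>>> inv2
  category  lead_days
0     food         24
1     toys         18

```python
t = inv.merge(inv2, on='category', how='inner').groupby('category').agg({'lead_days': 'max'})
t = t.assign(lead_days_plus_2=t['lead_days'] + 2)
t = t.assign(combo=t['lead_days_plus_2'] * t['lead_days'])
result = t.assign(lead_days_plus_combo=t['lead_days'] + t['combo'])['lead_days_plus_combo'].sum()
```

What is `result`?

1026

merge on 'category' (how='inner') → 6 rows:
  category  weight  lead_days
0     food      13         24
1     toys      14         18
2     toys      42         18
3     food       2         24
4     food       8         24
5     food      26         24
group by category, max of lead_days:
          lead_days
category           
food             24
toys             18
add column lead_days_plus_2 = t['lead_days'] + 2:
          lead_days  lead_days_plus_2
category                             
food             24                26
toys             18                20
add column combo = t['lead_days_plus_2'] * t['lead_days']:
          lead_days  lead_days_plus_2  combo
category                                    
food             24                26    624
toys             18                20    360
add column lead_days_plus_combo = t['lead_days'] + t['combo']:
          lead_days  lead_days_plus_2  combo  lead_days_plus_combo
category                                                          
food             24                26    624                   648
toys             18                20    360                   378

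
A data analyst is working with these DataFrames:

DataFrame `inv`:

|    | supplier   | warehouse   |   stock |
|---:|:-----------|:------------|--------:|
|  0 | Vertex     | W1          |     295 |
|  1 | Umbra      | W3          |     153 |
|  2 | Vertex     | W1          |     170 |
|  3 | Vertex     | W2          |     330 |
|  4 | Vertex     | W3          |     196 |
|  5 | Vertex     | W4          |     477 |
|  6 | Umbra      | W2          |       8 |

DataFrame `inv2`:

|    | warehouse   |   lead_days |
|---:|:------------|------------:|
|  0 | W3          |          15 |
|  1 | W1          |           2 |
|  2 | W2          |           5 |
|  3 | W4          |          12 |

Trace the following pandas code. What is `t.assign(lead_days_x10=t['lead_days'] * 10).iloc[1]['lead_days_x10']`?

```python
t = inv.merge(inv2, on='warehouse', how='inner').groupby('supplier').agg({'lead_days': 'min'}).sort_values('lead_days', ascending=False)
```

20

merge on 'warehouse' (how='inner') → 7 rows:
  supplier warehouse  stock  lead_days
0   Vertex        W1    295          2
1    Umbra        W3    153         15
2   Vertex        W1    170          2
3   Vertex        W2    330          5
4   Vertex        W3    196         15
5   Vertex        W4    477         12
6    Umbra        W2      8          5
group by supplier, min of lead_days:
          lead_days
supplier           
Umbra             5
Vertex            2
sort by lead_days descending:
          lead_days
supplier           
Umbra             5
Vertex            2
add column lead_days_x10 = t['lead_days'] * 10:
          lead_days  lead_days_x10
supplier                          
Umbra             5             50
Vertex            2             20
Reading off the value at position 1, column 'lead_days_x10', we get 20.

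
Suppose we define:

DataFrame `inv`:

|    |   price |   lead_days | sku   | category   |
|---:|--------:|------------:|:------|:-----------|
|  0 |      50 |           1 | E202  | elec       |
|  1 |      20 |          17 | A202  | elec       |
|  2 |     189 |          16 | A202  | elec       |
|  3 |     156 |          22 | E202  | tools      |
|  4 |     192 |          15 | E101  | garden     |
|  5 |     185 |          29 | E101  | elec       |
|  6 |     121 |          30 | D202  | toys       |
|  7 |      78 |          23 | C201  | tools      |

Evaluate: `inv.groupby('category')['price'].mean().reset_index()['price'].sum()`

541.0

group by category, mean of price:
category
elec      111.0
garden    192.0
tools     117.0
toys      121.0
Name: price, dtype: float64
reset_index():
  category  price
0     elec  111.0
1   garden  192.0
2    tools  117.0
3     toys  121.0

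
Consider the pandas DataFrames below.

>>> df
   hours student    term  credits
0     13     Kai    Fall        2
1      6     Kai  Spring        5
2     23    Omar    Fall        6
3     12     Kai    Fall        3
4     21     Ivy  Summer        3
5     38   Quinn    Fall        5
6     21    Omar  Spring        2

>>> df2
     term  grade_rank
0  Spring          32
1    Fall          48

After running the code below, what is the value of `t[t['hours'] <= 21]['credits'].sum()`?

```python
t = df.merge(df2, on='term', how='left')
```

15

merge on 'term' (how='left') → 7 rows:
   hours student    term  credits  grade_rank
0     13     Kai    Fall        2        48.0
1      6     Kai  Spring        5        32.0
2     23    Omar    Fall        6        48.0
3     12     Kai    Fall        3        48.0
4     21     Ivy  Summer        3         NaN
5     38   Quinn    Fall        5        48.0
6     21    Omar  Spring        2        32.0
filter rows where hours <= 21:
   hours student    term  credits  grade_rank
0     13     Kai    Fall        2        48.0
1      6     Kai  Spring        5        32.0
3     12     Kai    Fall        3        48.0
4     21     Ivy  Summer        3         NaN
6     21    Omar  Spring        2        32.0
So sum() = 15.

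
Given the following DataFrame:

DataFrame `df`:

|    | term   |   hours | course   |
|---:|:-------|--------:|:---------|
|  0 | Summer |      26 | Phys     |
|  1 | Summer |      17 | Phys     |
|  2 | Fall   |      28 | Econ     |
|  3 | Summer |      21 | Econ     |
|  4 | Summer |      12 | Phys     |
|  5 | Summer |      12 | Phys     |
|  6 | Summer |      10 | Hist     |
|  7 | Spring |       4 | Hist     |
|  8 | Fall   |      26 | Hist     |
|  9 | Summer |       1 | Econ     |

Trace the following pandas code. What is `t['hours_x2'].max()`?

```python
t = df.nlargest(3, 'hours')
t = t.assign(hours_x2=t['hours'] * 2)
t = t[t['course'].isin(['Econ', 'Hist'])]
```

take 3 rows with largest hours:
     term  hours course
2    Fall     28   Econ
0  Summer     26   Phys
8    Fall     26   Hist
add column hours_x2 = t['hours'] * 2:
     term  hours course  hours_x2
2    Fall     28   Econ        56
0  Summer     26   Phys        52
8    Fall     26   Hist        52
filter rows where course in ['Econ', 'Hist']:
   term  hours course  hours_x2
2  Fall     28   Econ        56
8  Fall     26   Hist        52
The max of column 'hours_x2' is 56.

56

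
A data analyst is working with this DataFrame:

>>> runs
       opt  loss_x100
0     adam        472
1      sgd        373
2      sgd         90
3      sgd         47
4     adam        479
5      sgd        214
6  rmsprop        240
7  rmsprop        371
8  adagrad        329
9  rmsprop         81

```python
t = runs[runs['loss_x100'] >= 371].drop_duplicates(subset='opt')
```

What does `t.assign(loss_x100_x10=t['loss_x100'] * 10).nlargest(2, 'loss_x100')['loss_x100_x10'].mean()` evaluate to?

filter rows where loss_x100 >= 371:
       opt  loss_x100
0     adam        472
1      sgd        373
4     adam        479
7  rmsprop        371
drop duplicate opt (keep=first):
       opt  loss_x100
0     adam        472
1      sgd        373
7  rmsprop        371
add column loss_x100_x10 = t['loss_x100'] * 10:
       opt  loss_x100  loss_x100_x10
0     adam        472           4720
1      sgd        373           3730
7  rmsprop        371           3710
take 2 rows with largest loss_x100:
    opt  loss_x100  loss_x100_x10
0  adam        472           4720
1   sgd        373           3730
The mean of column 'loss_x100_x10' is 4225.0.

4225.0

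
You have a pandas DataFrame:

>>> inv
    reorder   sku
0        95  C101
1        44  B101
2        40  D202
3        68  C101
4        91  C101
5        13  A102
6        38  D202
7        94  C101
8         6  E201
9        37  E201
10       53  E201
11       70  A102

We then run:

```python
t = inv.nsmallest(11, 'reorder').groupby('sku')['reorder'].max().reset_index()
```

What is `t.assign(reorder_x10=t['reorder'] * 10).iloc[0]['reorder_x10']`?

take 11 rows with smallest reorder:
    reorder   sku
8         6  E201
5        13  A102
9        37  E201
6        38  D202
2        40  D202
1        44  B101
10       53  E201
3        68  C101
11       70  A102
4        91  C101
7        94  C101
group by sku, max of reorder:
sku
A102    70
B101    44
C101    94
D202    40
E201    53
Name: reorder, dtype: int64
reset_index():
    sku  reorder
0  A102       70
1  B101       44
2  C101       94
3  D202       40
4  E201       53
add column reorder_x10 = t['reorder'] * 10:
    sku  reorder  reorder_x10
0  A102       70          700
1  B101       44          440
2  C101       94          940
3  D202       40          400
4  E201       53          530
The value at position 0, column 'reorder_x10' is 700.

700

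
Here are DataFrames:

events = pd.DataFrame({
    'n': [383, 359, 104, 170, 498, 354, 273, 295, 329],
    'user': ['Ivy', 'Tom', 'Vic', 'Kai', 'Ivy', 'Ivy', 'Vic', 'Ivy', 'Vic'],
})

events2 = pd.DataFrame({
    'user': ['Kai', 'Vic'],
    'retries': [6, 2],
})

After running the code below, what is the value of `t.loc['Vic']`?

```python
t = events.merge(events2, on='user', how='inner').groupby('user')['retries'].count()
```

3

merge on 'user' (how='inner') → 4 rows:
     n user  retries
0  104  Vic        2
1  170  Kai        6
2  273  Vic        2
3  329  Vic        2
group by user, count of retries:
user
Kai    1
Vic    3
Name: retries, dtype: int64
Finally, value at index 'Vic' = 3.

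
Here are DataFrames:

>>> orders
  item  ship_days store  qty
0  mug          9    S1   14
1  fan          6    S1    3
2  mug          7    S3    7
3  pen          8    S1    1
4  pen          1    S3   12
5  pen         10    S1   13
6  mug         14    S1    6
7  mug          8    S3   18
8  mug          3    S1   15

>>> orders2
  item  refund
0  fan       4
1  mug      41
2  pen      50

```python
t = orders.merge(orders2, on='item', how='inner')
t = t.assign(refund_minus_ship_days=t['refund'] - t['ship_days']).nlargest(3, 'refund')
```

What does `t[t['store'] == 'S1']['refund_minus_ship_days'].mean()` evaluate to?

41.0

merge on 'item' (how='inner') → 9 rows:
  item  ship_days store  qty  refund
0  mug          9    S1   14      41
1  fan          6    S1    3       4
2  mug          7    S3    7      41
3  pen          8    S1    1      50
4  pen          1    S3   12      50
5  pen         10    S1   13      50
6  mug         14    S1    6      41
7  mug          8    S3   18      41
8  mug          3    S1   15      41
add column refund_minus_ship_days = t['refund'] - t['ship_days']:
  item  ship_days store  qty  refund  refund_minus_ship_days
0  mug          9    S1   14      41                      32
1  fan          6    S1    3       4                      -2
2  mug          7    S3    7      41                      34
3  pen          8    S1    1      50                      42
4  pen          1    S3   12      50                      49
5  pen         10    S1   13      50                      40
6  mug         14    S1    6      41                      27
7  mug          8    S3   18      41                      33
8  mug          3    S1   15      41                      38
take 3 rows with largest refund:
  item  ship_days store  qty  refund  refund_minus_ship_days
3  pen          8    S1    1      50                      42
4  pen          1    S3   12      50                      49
5  pen         10    S1   13      50                      40
filter rows where store == 'S1':
  item  ship_days store  qty  refund  refund_minus_ship_days
3  pen          8    S1    1      50                      42
5  pen         10    S1   13      50                      40
The mean of column 'refund_minus_ship_days' is 41.0.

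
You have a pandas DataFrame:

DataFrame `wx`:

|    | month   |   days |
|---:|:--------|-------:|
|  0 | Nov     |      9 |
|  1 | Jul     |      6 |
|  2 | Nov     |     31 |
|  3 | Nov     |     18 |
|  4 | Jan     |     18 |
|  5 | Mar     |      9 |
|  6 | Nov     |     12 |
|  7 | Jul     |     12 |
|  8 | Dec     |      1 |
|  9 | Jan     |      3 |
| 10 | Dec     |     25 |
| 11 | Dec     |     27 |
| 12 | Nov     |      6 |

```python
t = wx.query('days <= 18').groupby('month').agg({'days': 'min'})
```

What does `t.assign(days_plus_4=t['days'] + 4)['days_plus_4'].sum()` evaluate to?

filter rows where days <= 18:
   month  days
0    Nov     9
1    Jul     6
3    Nov    18
4    Jan    18
5    Mar     9
6    Nov    12
7    Jul    12
8    Dec     1
9    Jan     3
12   Nov     6
group by month, min of days:
       days
month      
Dec       1
Jan       3
Jul       6
Mar       9
Nov       6
add column days_plus_4 = t['days'] + 4:
       days  days_plus_4
month                   
Dec       1            5
Jan       3            7
Jul       6           10
Mar       9           13
Nov       6           10
The sum of column 'days_plus_4' is 45.

45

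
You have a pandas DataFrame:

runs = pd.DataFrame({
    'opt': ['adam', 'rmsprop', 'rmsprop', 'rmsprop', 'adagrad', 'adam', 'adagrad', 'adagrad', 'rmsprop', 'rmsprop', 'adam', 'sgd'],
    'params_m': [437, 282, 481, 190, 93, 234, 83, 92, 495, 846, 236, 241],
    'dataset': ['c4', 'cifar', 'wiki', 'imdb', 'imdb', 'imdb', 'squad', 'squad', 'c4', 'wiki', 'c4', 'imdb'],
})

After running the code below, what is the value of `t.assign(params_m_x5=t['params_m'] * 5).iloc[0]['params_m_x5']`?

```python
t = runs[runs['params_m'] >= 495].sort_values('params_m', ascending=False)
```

filter rows where params_m >= 495:
       opt  params_m dataset
8  rmsprop       495      c4
9  rmsprop       846    wiki
sort by params_m descending:
       opt  params_m dataset
9  rmsprop       846    wiki
8  rmsprop       495      c4
add column params_m_x5 = t['params_m'] * 5:
       opt  params_m dataset  params_m_x5
9  rmsprop       846    wiki         4230
8  rmsprop       495      c4         2475

4230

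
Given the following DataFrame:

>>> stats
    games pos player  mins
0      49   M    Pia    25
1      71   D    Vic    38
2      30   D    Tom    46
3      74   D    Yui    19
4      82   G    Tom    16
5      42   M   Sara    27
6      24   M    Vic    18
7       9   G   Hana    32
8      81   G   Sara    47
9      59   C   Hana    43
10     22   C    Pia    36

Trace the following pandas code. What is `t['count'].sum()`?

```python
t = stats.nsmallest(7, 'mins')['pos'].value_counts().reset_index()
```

7

take 7 rows with smallest mins:
    games pos player  mins
4      82   G    Tom    16
6      24   M    Vic    18
3      74   D    Yui    19
0      49   M    Pia    25
5      42   M   Sara    27
7       9   G   Hana    32
10     22   C    Pia    36
value_counts of pos:
pos
M    3
G    2
D    1
C    1
Name: count, dtype: int64
reset_index():
  pos  count
0   M      3
1   G      2
2   D      1
3   C      1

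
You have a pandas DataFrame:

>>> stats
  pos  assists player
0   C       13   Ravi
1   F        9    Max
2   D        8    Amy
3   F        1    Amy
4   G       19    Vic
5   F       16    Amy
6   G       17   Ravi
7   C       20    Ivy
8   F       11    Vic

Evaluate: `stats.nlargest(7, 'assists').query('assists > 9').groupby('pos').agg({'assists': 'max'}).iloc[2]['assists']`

19

take 7 rows with largest assists:
  pos  assists player
7   C       20    Ivy
4   G       19    Vic
6   G       17   Ravi
5   F       16    Amy
0   C       13   Ravi
8   F       11    Vic
1   F        9    Max
filter rows where assists > 9:
  pos  assists player
7   C       20    Ivy
4   G       19    Vic
6   G       17   Ravi
5   F       16    Amy
0   C       13   Ravi
8   F       11    Vic
group by pos, max of assists:
     assists
pos         
C         20
F         16
G         19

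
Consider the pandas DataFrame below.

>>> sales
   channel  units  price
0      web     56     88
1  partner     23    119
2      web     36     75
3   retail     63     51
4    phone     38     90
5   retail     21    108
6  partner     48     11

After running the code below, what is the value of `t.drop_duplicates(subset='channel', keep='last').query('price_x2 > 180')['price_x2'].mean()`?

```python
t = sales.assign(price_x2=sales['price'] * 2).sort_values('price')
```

add column price_x2 = sales['price'] * 2:
   channel  units  price  price_x2
0      web     56     88       176
1  partner     23    119       238
2      web     36     75       150
3   retail     63     51       102
4    phone     38     90       180
5   retail     21    108       216
6  partner     48     11        22
sort by price:
   channel  units  price  price_x2
6  partner     48     11        22
3   retail     63     51       102
2      web     36     75       150
0      web     56     88       176
4    phone     38     90       180
5   retail     21    108       216
1  partner     23    119       238
drop duplicate channel (keep=last):
   channel  units  price  price_x2
0      web     56     88       176
4    phone     38     90       180
5   retail     21    108       216
1  partner     23    119       238
filter rows where price_x2 > 180:
   channel  units  price  price_x2
5   retail     21    108       216
1  partner     23    119       238
Taking the mean of column 'price_x2' gives 227.0.

227.0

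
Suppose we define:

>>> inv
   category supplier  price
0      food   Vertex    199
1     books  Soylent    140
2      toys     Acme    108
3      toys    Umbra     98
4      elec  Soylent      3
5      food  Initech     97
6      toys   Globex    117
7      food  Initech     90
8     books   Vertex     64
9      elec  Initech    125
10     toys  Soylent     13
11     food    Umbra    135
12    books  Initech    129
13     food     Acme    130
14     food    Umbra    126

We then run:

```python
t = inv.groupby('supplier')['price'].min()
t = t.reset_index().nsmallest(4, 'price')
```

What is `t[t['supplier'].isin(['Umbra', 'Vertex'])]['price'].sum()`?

162

group by supplier, min of price:
supplier
Acme       108
Globex     117
Initech     90
Soylent      3
Umbra       98
Vertex      64
Name: price, dtype: int64
reset_index():
  supplier  price
0     Acme    108
1   Globex    117
2  Initech     90
3  Soylent      3
4    Umbra     98
5   Vertex     64
take 4 rows with smallest price:
  supplier  price
3  Soylent      3
5   Vertex     64
2  Initech     90
4    Umbra     98
filter rows where supplier in ['Umbra', 'Vertex']:
  supplier  price
5   Vertex     64
4    Umbra     98
Reading off the sum of column 'price', we get 162.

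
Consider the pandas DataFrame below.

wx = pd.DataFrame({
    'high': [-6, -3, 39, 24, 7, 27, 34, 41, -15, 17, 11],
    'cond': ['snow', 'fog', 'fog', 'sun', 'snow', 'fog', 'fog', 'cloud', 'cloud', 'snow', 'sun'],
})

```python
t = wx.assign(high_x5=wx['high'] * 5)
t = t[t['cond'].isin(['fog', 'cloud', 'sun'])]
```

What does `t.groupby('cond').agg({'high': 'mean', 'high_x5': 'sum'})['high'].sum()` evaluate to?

54.75

add column high_x5 = wx['high'] * 5:
    high   cond  high_x5
0     -6   snow      -30
1     -3    fog      -15
2     39    fog      195
3     24    sun      120
4      7   snow       35
5     27    fog      135
6     34    fog      170
7     41  cloud      205
8    -15  cloud      -75
9     17   snow       85
10    11    sun       55
filter rows where cond in ['fog', 'cloud', 'sun']:
    high   cond  high_x5
1     -3    fog      -15
2     39    fog      195
3     24    sun      120
5     27    fog      135
6     34    fog      170
7     41  cloud      205
8    -15  cloud      -75
10    11    sun       55
group by cond: mean(high), sum(high_x5):
        high  high_x5
cond                 
cloud  13.00      130
fog    24.25      485
sun    17.50      175
Taking the sum of column 'high' gives 54.75.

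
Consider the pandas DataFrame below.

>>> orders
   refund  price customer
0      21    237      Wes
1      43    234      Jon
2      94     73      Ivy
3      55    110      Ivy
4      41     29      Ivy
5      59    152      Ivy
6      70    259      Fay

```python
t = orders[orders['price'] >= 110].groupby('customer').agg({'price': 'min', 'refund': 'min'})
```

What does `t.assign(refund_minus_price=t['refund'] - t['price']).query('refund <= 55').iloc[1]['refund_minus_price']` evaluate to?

filter rows where price >= 110:
   refund  price customer
0      21    237      Wes
1      43    234      Jon
3      55    110      Ivy
5      59    152      Ivy
6      70    259      Fay
group by customer: min(price), min(refund):
          price  refund
customer               
Fay         259      70
Ivy         110      55
Jon         234      43
Wes         237      21
add column refund_minus_price = t['refund'] - t['price']:
          price  refund  refund_minus_price
customer                                   
Fay         259      70                -189
Ivy         110      55                 -55
Jon         234      43                -191
Wes         237      21                -216
filter rows where refund <= 55:
          price  refund  refund_minus_price
customer                                   
Ivy         110      55                 -55
Jon         234      43                -191
Wes         237      21                -216

-191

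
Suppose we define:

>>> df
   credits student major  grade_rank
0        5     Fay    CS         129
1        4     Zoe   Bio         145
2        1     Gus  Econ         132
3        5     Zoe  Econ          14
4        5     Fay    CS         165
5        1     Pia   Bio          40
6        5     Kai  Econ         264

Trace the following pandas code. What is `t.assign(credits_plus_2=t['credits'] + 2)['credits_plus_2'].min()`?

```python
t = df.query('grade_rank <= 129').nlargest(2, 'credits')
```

filter rows where grade_rank <= 129:
   credits student major  grade_rank
0        5     Fay    CS         129
3        5     Zoe  Econ          14
5        1     Pia   Bio          40
take 2 rows with largest credits:
   credits student major  grade_rank
0        5     Fay    CS         129
3        5     Zoe  Econ          14
add column credits_plus_2 = t['credits'] + 2:
   credits student major  grade_rank  credits_plus_2
0        5     Fay    CS         129               7
3        5     Zoe  Econ          14               7
min of column 'credits_plus_2' → 7

7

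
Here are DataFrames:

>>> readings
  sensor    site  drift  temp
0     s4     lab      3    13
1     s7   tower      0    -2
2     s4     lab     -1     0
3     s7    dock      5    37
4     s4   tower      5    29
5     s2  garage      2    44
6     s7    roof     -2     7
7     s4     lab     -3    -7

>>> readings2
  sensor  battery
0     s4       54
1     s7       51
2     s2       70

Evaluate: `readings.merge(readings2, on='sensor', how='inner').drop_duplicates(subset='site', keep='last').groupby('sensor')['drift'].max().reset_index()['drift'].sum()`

12

merge on 'sensor' (how='inner') → 8 rows:
  sensor    site  drift  temp  battery
0     s4     lab      3    13       54
1     s7   tower      0    -2       51
2     s4     lab     -1     0       54
3     s7    dock      5    37       51
4     s4   tower      5    29       54
5     s2  garage      2    44       70
6     s7    roof     -2     7       51
7     s4     lab     -3    -7       54
drop duplicate site (keep=last):
  sensor    site  drift  temp  battery
3     s7    dock      5    37       51
4     s4   tower      5    29       54
5     s2  garage      2    44       70
6     s7    roof     -2     7       51
7     s4     lab     -3    -7       54
group by sensor, max of drift:
sensor
s2    2
s4    5
s7    5
Name: drift, dtype: int64
reset_index():
  sensor  drift
0     s2      2
1     s4      5
2     s7      5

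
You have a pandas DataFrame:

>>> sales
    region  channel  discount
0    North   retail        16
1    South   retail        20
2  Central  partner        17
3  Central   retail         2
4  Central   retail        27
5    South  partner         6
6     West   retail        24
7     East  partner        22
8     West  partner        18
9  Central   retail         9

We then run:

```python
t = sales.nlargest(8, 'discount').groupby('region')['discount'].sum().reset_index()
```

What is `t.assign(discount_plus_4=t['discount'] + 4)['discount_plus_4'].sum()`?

173

take 8 rows with largest discount:
    region  channel  discount
4  Central   retail        27
6     West   retail        24
7     East  partner        22
1    South   retail        20
8     West  partner        18
2  Central  partner        17
0    North   retail        16
9  Central   retail         9
group by region, sum of discount:
region
Central    53
East       22
North      16
South      20
West       42
Name: discount, dtype: int64
reset_index():
    region  discount
0  Central        53
1     East        22
2    North        16
3    South        20
4     West        42
add column discount_plus_4 = t['discount'] + 4:
    region  discount  discount_plus_4
0  Central        53               57
1     East        22               26
2    North        16               20
3    South        20               24
4     West        42               46
sum of column 'discount_plus_4' → 173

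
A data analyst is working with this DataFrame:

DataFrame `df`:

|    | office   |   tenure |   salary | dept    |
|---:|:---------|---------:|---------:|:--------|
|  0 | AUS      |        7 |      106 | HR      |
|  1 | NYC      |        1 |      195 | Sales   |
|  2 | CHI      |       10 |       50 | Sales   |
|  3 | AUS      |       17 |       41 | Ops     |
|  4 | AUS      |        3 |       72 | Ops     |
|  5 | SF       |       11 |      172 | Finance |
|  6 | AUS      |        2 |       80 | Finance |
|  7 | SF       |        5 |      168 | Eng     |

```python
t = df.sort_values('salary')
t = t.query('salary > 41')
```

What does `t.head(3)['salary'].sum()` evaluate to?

202

sort by salary:
  office  tenure  salary     dept
3    AUS      17      41      Ops
2    CHI      10      50    Sales
4    AUS       3      72      Ops
6    AUS       2      80  Finance
0    AUS       7     106       HR
7     SF       5     168      Eng
5     SF      11     172  Finance
1    NYC       1     195    Sales
filter rows where salary > 41:
  office  tenure  salary     dept
2    CHI      10      50    Sales
4    AUS       3      72      Ops
6    AUS       2      80  Finance
0    AUS       7     106       HR
7     SF       5     168      Eng
5     SF      11     172  Finance
1    NYC       1     195    Sales
take first 3 rows:
  office  tenure  salary     dept
2    CHI      10      50    Sales
4    AUS       3      72      Ops
6    AUS       2      80  Finance
Reading off the sum of column 'salary', we get 202.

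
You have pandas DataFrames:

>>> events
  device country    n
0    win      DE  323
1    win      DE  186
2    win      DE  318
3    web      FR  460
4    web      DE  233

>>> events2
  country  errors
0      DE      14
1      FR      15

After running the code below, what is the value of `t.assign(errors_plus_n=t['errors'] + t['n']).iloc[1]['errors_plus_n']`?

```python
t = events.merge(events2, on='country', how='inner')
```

200

merge on 'country' (how='inner') → 5 rows:
  device country    n  errors
0    win      DE  323      14
1    win      DE  186      14
2    win      DE  318      14
3    web      FR  460      15
4    web      DE  233      14
add column errors_plus_n = t['errors'] + t['n']:
  device country    n  errors  errors_plus_n
0    win      DE  323      14            337
1    win      DE  186      14            200
2    win      DE  318      14            332
3    web      FR  460      15            475
4    web      DE  233      14            247
Taking the value at position 1, column 'errors_plus_n' gives 200.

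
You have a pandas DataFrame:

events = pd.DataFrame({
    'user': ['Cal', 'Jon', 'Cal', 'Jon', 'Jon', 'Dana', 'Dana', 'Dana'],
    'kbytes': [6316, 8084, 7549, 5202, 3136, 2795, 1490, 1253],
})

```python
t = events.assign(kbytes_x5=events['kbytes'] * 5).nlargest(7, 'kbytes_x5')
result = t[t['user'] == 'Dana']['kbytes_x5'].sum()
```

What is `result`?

add column kbytes_x5 = events['kbytes'] * 5:
   user  kbytes  kbytes_x5
0   Cal    6316      31580
1   Jon    8084      40420
2   Cal    7549      37745
3   Jon    5202      26010
4   Jon    3136      15680
5  Dana    2795      13975
6  Dana    1490       7450
7  Dana    1253       6265
take 7 rows with largest kbytes_x5:
   user  kbytes  kbytes_x5
1   Jon    8084      40420
2   Cal    7549      37745
0   Cal    6316      31580
3   Jon    5202      26010
4   Jon    3136      15680
5  Dana    2795      13975
6  Dana    1490       7450
filter rows where user == 'Dana':
   user  kbytes  kbytes_x5
5  Dana    2795      13975
6  Dana    1490       7450

21425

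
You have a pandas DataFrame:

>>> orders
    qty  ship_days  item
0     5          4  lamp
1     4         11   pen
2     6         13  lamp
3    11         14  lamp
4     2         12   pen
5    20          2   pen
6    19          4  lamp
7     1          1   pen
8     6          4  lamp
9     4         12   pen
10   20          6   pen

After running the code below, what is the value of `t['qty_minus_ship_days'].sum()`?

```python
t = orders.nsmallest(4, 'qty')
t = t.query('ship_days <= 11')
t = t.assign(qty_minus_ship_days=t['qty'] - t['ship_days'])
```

-7

take 4 rows with smallest qty:
   qty  ship_days item
7    1          1  pen
4    2         12  pen
1    4         11  pen
9    4         12  pen
filter rows where ship_days <= 11:
   qty  ship_days item
7    1          1  pen
1    4         11  pen
add column qty_minus_ship_days = t['qty'] - t['ship_days']:
   qty  ship_days item  qty_minus_ship_days
7    1          1  pen                    0
1    4         11  pen                   -7
So sum() = -7.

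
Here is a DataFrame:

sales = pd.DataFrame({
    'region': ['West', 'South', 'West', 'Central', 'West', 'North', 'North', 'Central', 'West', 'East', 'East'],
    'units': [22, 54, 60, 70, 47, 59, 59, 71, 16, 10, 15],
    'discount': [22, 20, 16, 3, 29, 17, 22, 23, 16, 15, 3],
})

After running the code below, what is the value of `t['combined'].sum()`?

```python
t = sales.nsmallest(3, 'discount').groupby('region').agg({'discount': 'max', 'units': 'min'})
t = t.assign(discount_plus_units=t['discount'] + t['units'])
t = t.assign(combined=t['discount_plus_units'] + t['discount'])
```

116

take 3 rows with smallest discount:
     region  units  discount
3   Central     70         3
10     East     15         3
9      East     10        15
group by region: max(discount), min(units):
         discount  units
region                  
Central         3     70
East           15     10
add column discount_plus_units = t['discount'] + t['units']:
         discount  units  discount_plus_units
region                                       
Central         3     70                   73
East           15     10                   25
add column combined = t['discount_plus_units'] + t['discount']:
         discount  units  discount_plus_units  combined
region                                                 
Central         3     70                   73        76
East           15     10                   25        40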